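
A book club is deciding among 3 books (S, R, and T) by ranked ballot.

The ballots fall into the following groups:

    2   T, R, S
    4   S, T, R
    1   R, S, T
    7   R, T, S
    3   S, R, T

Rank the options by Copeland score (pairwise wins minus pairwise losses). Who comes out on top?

R

Pairwise results:
  S vs R: R wins 10–7.
  S vs T: T wins 9–8.
  R vs T: R wins 11–6.
Copeland scores (wins − losses):
  S: 0 − 2 = -2
  R: 2 − 0 = 2
  T: 1 − 1 = 0
R has the best Copeland score.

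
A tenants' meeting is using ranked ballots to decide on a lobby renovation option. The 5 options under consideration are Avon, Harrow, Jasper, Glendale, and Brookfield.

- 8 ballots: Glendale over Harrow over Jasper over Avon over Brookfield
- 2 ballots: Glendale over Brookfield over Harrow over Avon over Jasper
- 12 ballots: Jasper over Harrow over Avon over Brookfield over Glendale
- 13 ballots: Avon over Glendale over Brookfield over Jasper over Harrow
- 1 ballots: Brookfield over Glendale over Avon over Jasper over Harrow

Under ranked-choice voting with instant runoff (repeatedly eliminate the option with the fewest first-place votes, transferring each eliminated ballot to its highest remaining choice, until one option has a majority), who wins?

Jasper

Round 1: Avon 13, Jasper 12, Glendale 10, Brookfield 1, Harrow 0. Harrow has the fewest and is eliminated.
Round 2: Avon 13, Jasper 12, Glendale 10, Brookfield 1. Brookfield has the fewest and is eliminated.
Round 3: Avon 13, Jasper 12, Glendale 11. Glendale has the fewest and is eliminated.
Round 4: Jasper 20, Avon 16. Jasper has a majority.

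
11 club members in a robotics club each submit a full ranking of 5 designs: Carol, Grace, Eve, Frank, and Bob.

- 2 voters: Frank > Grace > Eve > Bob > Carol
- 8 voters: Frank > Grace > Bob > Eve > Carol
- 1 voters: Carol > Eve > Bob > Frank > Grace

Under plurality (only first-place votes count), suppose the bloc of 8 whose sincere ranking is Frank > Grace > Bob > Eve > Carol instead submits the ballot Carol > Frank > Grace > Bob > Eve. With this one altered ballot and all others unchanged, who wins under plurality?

First-place totals with the altered ballot: Carol 9, Grace 0, Eve 0, Frank 2, Bob 0.
The switch changes the winner from Frank to Carol.

Carol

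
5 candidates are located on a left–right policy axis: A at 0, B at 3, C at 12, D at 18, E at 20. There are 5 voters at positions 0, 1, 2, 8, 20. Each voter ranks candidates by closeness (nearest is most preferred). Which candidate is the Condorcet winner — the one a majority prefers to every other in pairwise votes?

B

With single-peaked preferences on a line, the Condorcet winner is the candidate closest to the median voter.
The median voter (position 2) is closest to B at 3.
Check: B vs E — voters closer to B: 4 of 5.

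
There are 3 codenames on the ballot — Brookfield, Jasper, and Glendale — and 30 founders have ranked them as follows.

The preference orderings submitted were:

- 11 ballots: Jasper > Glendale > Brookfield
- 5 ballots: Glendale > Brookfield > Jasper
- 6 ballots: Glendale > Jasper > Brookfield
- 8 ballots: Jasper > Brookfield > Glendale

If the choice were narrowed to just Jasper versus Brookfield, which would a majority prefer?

Ballots ranking Jasper above Brookfield: 11+6+8 = 25.
Ballots ranking Brookfield above Jasper: 5.
Jasper wins the head-to-head, 25–5.

Jasper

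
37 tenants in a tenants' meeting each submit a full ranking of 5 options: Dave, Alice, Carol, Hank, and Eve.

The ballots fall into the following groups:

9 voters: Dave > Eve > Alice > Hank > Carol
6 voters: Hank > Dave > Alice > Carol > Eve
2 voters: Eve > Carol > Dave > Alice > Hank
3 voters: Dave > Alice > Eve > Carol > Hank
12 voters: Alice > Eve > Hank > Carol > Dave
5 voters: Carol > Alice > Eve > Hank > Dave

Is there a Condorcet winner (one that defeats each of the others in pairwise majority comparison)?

No

Head-to-head results (37 voters total):
Dave vs Alice: Dave wins 20–17.
Dave vs Carol: Carol wins 19–18.
Dave vs Hank: Hank wins 23–14.
Dave vs Eve: Eve wins 19–18.
Alice vs Carol: Alice wins 30–7.
Alice vs Hank: Alice wins 31–6.
Alice vs Eve: Alice wins 26–11.
Carol vs Hank: Hank wins 27–10.
Carol vs Eve: Eve wins 26–11.
Hank vs Eve: Eve wins 31–6.
No candidate beats all others: Dave beats Alice beats Carol beats Dave, a majority cycle.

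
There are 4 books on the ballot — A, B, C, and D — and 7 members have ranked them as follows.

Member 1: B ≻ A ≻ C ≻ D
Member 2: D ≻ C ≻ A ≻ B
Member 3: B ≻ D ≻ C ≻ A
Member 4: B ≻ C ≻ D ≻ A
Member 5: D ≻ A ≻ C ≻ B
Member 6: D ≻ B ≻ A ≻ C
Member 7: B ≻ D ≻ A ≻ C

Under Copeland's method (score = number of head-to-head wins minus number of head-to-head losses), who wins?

B

Pairwise results:
  A vs B: B wins 5–2.
  A vs C: A wins 4–3.
  A vs D: D wins 6–1.
  B vs C: B wins 5–2.
  B vs D: B wins 4–3.
  C vs D: D wins 5–2.
Copeland scores (wins − losses):
  A: 1 − 2 = -1
  B: 3 − 0 = 3
  C: 0 − 3 = -3
  D: 2 − 1 = 1
B has the best Copeland score.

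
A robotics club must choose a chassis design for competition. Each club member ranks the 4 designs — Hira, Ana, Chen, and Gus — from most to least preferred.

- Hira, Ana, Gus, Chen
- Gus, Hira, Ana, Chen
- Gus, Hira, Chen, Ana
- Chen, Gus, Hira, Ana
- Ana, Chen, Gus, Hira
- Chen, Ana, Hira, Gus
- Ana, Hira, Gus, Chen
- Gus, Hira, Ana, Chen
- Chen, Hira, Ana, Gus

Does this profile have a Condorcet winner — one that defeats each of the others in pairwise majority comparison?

No

Head-to-head results (9 voters total):
Hira vs Ana: Hira wins 6–3.
Hira vs Chen: Hira wins 5–4.
Hira vs Gus: Gus wins 5–4.
Ana vs Chen: Ana wins 5–4.
Ana vs Gus: Ana wins 5–4.
Chen vs Gus: Gus wins 5–4.
No candidate beats all others: Hira beats Ana beats Gus beats Hira, a majority cycle.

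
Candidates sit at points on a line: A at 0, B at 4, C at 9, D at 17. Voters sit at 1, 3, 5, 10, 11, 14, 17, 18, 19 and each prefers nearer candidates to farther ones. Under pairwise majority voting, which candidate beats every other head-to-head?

C

With single-peaked preferences on a line, the Condorcet winner is the candidate closest to the median voter.
The median voter (position 11) is closest to C at 9.
Check: C vs A — voters closer to C: 7 of 9.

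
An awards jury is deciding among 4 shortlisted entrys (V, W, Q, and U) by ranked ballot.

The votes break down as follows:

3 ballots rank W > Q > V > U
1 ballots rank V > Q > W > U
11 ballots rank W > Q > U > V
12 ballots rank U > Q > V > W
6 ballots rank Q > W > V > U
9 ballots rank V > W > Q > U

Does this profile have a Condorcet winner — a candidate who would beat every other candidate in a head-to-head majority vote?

Head-to-head results (42 voters total):
V vs W: V wins 22–20.
V vs Q: Q wins 32–10.
V vs U: U wins 23–19.
W vs Q: W wins 23–19.
W vs U: W wins 30–12.
Q vs U: Q wins 30–12.
No candidate beats all others: V beats W beats Q beats V, a majority cycle.

No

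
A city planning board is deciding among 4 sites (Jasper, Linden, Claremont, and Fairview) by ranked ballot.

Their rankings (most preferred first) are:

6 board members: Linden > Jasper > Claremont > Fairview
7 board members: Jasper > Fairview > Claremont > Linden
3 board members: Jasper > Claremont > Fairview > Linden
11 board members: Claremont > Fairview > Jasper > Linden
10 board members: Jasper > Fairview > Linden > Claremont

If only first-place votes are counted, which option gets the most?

Jasper

First-place vote totals:
  Jasper: 20
  Linden: 6
  Claremont: 11
  Fairview: 0
Jasper has the most first-place votes.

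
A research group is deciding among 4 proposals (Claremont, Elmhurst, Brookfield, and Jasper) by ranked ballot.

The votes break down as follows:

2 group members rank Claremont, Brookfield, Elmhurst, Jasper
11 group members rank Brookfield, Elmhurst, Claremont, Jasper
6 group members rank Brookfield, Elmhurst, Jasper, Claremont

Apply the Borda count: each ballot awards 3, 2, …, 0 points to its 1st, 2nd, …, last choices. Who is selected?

Brookfield

Borda scores:
  Claremont: 2·3 + 11·1 + 6·0 = 17
  Elmhurst: 2·1 + 11·2 + 6·2 = 36
  Brookfield: 2·2 + 11·3 + 6·3 = 55
  Jasper: 2·0 + 11·0 + 6·1 = 6
Brookfield has the highest total.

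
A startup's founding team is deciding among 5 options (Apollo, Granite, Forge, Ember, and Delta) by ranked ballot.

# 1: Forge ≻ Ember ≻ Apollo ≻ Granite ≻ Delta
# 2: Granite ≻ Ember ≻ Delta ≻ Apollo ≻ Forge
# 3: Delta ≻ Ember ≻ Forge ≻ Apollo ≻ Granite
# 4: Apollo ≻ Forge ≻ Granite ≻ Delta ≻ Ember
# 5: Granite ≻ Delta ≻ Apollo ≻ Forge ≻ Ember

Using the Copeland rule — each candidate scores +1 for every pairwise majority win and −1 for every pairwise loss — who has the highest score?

Delta

Pairwise results:
  Apollo vs Granite: Apollo wins 3–2.
  Apollo vs Forge: Apollo wins 3–2.
  Apollo vs Ember: Ember wins 3–2.
  Apollo vs Delta: Delta wins 3–2.
  Granite vs Forge: Forge wins 3–2.
  Granite vs Ember: Granite wins 3–2.
  Granite vs Delta: Granite wins 4–1.
  Forge vs Ember: Forge wins 3–2.
  Forge vs Delta: Delta wins 3–2.
  Ember vs Delta: Delta wins 3–2.
Copeland scores (wins − losses):
  Apollo: 2 − 2 = 0
  Granite: 2 − 2 = 0
  Forge: 2 − 2 = 0
  Ember: 1 − 3 = -2
  Delta: 3 − 1 = 2
Delta has the best Copeland score.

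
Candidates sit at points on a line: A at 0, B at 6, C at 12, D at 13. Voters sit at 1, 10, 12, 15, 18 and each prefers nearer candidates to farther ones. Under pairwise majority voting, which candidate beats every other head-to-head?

C

With single-peaked preferences on a line, the Condorcet winner is the candidate closest to the median voter.
The median voter (position 12) is closest to C at 12.
Check: C vs A — voters closer to C: 4 of 5.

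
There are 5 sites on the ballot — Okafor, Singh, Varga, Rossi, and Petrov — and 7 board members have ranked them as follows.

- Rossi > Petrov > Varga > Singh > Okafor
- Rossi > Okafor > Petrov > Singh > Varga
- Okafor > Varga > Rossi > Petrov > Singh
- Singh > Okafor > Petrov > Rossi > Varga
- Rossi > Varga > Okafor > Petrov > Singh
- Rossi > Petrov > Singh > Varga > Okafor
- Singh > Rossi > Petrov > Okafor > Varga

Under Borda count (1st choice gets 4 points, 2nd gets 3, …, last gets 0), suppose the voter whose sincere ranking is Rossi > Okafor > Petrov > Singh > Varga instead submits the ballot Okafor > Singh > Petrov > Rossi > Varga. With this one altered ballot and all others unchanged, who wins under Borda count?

Rossi

Borda totals with the altered ballot: Okafor 14, Singh 14, Varga 9, Rossi 19, Petrov 14.
The winner is unchanged: still Rossi.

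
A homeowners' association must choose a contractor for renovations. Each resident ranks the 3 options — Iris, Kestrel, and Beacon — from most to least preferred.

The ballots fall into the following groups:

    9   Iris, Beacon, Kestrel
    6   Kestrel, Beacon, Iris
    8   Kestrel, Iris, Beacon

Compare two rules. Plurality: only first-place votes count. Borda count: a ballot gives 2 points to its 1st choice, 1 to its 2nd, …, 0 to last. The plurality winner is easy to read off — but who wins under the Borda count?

Plurality first-place counts: Iris 9, Kestrel 14, Beacon 0 → Kestrel.
Borda totals: Iris 26, Kestrel 28, Beacon 15 → Kestrel.

Kestrel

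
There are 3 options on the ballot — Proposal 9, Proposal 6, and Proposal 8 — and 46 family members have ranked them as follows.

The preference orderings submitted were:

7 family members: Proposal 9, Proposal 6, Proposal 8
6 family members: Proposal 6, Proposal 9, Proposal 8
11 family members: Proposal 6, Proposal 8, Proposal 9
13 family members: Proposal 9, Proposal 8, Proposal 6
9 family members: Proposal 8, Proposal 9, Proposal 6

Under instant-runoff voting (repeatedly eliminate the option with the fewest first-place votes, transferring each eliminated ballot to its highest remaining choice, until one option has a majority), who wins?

Round 1: Proposal 9 20, Proposal 6 17, Proposal 8 9. Proposal 8 has the fewest and is eliminated.
Round 2: Proposal 9 29, Proposal 6 17. Proposal 9 has a majority.

Proposal 9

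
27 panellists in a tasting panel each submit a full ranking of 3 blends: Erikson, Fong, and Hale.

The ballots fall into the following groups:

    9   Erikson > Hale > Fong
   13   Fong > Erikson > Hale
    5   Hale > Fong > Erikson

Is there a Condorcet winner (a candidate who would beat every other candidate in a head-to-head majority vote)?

No

Head-to-head results (27 voters total):
Erikson vs Fong: Fong wins 18–9.
Erikson vs Hale: Erikson wins 22–5.
Fong vs Hale: Hale wins 14–13.
No candidate beats all others: Erikson beats Hale beats Fong beats Erikson, a majority cycle.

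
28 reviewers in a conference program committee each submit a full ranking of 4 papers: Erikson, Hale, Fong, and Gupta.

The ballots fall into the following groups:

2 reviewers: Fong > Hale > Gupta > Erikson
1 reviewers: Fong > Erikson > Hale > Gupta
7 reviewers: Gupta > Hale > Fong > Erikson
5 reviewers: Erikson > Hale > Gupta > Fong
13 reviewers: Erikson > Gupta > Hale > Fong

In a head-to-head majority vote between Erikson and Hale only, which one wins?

Erikson

Ballots ranking Erikson above Hale: 1+5+13 = 19.
Ballots ranking Hale above Erikson: 2+7 = 9.
Erikson wins the head-to-head, 19–9.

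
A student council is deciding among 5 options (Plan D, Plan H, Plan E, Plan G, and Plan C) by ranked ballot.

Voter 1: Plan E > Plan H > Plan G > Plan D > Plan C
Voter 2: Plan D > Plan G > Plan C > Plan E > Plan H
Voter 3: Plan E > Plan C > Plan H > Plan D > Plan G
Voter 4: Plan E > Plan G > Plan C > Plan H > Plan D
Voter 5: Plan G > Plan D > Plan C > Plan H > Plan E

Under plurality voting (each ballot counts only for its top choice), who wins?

Plan E

First-place vote totals:
  Plan D: 1
  Plan H: 0
  Plan E: 3
  Plan G: 1
  Plan C: 0
Plan E has the most first-place votes.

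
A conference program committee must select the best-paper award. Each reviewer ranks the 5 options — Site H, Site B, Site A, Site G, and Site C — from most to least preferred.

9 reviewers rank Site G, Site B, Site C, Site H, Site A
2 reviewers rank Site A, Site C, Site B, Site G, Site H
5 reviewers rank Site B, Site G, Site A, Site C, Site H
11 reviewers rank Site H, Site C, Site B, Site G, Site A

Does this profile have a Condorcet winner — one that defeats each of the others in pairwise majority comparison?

Head-to-head results (27 voters total):
Site H vs Site B: Site B wins 16–11.
Site H vs Site A: Site H wins 20–7.
Site H vs Site G: Site G wins 16–11.
Site H vs Site C: Site C wins 16–11.
Site B vs Site A: Site B wins 25–2.
Site B vs Site G: Site B wins 18–9.
Site B vs Site C: Site B wins 14–13.
Site A vs Site G: Site G wins 25–2.
Site A vs Site C: Site C wins 20–7.
Site G vs Site C: Site G wins 14–13.
Site B beats each rival — Site H (16–11), Site A (25–2), Site G (18–9), Site C (14–13) — so Site B is the Condorcet winner.

Yes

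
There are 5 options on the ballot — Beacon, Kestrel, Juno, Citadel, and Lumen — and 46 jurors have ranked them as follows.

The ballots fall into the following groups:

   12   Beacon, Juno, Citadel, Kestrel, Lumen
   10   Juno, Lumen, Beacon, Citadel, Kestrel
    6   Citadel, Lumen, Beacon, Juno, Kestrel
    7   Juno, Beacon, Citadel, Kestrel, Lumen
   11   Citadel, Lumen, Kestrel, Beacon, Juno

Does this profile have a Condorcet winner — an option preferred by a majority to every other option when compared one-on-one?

No

Head-to-head results (46 voters total):
Beacon vs Kestrel: Beacon wins 35–11.
Beacon vs Juno: Beacon wins 29–17.
Beacon vs Citadel: Beacon wins 29–17.
Beacon vs Lumen: Lumen wins 27–19.
Kestrel vs Juno: Juno wins 35–11.
Kestrel vs Citadel: Citadel wins 46–0.
Kestrel vs Lumen: Lumen wins 27–19.
Juno vs Citadel: Juno wins 29–17.
Juno vs Lumen: Juno wins 29–17.
Citadel vs Lumen: Citadel wins 36–10.
No candidate beats all others: Beacon beats Juno beats Lumen beats Beacon, a majority cycle.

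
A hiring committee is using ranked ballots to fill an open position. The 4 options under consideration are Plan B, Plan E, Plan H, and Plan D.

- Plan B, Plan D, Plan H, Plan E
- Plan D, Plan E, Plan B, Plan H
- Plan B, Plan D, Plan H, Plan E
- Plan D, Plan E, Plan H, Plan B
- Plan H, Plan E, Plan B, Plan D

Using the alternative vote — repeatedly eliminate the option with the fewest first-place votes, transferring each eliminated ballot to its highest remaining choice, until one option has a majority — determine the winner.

Plan B

Round 1: Plan B 2, Plan D 2, Plan H 1, Plan E 0. Plan E has the fewest and is eliminated.
Round 2: Plan B 2, Plan D 2, Plan H 1. Plan H has the fewest and is eliminated.
Round 3: Plan B 3, Plan D 2. Plan B has a majority.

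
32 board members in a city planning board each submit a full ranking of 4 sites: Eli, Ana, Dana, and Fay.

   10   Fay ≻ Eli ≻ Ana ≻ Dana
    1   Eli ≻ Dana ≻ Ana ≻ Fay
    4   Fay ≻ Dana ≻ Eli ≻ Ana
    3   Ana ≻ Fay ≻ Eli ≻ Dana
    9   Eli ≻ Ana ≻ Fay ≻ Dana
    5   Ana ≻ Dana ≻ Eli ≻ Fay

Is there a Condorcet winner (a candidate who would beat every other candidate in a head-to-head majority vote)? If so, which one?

There is no Condorcet winner

Head-to-head results (32 voters total):
Eli vs Ana: Eli wins 24–8.
Eli vs Dana: Eli wins 23–9.
Eli vs Fay: Fay wins 17–15.
Ana vs Dana: Ana wins 27–5.
Ana vs Fay: Ana wins 18–14.
Dana vs Fay: Fay wins 26–6.
No candidate beats all others: Eli beats Ana beats Fay beats Eli, a majority cycle.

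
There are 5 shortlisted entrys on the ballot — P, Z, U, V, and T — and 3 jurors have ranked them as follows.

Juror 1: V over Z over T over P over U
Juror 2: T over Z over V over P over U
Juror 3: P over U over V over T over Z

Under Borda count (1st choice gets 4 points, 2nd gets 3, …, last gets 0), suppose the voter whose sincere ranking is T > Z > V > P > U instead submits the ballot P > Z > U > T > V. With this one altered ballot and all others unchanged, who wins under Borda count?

Borda totals with the altered ballot: P 9, Z 6, U 5, V 6, T 4.
The switch changes the winner from V to P.

P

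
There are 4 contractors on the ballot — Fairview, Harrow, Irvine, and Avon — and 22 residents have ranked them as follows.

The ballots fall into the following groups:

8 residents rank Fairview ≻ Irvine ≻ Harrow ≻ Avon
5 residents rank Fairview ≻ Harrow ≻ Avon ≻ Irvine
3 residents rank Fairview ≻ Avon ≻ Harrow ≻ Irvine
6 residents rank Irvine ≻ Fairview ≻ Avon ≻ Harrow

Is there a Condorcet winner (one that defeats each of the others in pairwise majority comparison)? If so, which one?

Fairview

Head-to-head results (22 voters total):
Fairview vs Harrow: Fairview wins 22–0.
Fairview vs Irvine: Fairview wins 16–6.
Fairview vs Avon: Fairview wins 22–0.
Harrow vs Irvine: Irvine wins 14–8.
Harrow vs Avon: Harrow wins 13–9.
Irvine vs Avon: Irvine wins 14–8.
Fairview beats each rival — Harrow (22–0), Irvine (16–6), Avon (22–0) — so Fairview is the Condorcet winner.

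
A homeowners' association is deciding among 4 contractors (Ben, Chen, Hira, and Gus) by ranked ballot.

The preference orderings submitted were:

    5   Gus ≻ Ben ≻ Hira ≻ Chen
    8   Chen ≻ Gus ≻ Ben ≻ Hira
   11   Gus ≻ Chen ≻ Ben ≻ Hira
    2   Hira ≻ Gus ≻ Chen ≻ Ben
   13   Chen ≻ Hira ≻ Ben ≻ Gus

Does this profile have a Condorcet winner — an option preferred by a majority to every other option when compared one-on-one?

Yes

Head-to-head results (39 voters total):
Ben vs Chen: Chen wins 34–5.
Ben vs Hira: Ben wins 24–15.
Ben vs Gus: Gus wins 26–13.
Chen vs Hira: Chen wins 32–7.
Chen vs Gus: Chen wins 21–18.
Hira vs Gus: Gus wins 24–15.
Chen beats each rival — Ben (34–5), Hira (32–7), Gus (21–18) — so Chen is the Condorcet winner.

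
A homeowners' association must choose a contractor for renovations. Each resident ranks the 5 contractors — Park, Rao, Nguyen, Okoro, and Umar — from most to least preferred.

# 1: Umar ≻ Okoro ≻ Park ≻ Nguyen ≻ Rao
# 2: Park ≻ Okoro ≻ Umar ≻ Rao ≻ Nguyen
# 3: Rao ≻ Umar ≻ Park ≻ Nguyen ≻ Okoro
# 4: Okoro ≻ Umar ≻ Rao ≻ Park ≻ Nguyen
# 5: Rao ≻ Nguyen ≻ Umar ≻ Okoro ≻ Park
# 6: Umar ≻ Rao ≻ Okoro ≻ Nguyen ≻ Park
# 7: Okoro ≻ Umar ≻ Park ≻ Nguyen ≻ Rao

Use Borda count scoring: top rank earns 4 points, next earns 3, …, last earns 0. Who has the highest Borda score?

Umar

Borda scores:
  Park: 2 + 4 + 2 + 1 + 0 + 0 + 2 = 11
  Rao: 0 + 1 + 4 + 2 + 4 + 3 + 0 = 14
  Nguyen: 1 + 0 + 1 + 0 + 3 + 1 + 1 = 7
  Okoro: 3 + 3 + 0 + 4 + 1 + 2 + 4 = 17
  Umar: 4 + 2 + 3 + 3 + 2 + 4 + 3 = 21
Umar has the highest total.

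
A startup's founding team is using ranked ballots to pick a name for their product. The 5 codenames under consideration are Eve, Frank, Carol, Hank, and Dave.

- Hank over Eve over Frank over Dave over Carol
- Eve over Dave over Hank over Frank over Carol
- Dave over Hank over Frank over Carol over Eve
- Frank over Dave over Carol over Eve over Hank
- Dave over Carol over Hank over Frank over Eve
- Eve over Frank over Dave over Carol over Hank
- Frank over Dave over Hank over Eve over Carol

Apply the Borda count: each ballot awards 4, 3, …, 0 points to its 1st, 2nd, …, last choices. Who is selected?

Dave

Borda scores:
  Eve: 3 + 4 + 0 + 1 + 0 + 4 + 1 = 13
  Frank: 2 + 1 + 2 + 4 + 1 + 3 + 4 = 17
  Carol: 0 + 0 + 1 + 2 + 3 + 1 + 0 = 7
  Hank: 4 + 2 + 3 + 0 + 2 + 0 + 2 = 13
  Dave: 1 + 3 + 4 + 3 + 4 + 2 + 3 = 20
Dave has the highest total.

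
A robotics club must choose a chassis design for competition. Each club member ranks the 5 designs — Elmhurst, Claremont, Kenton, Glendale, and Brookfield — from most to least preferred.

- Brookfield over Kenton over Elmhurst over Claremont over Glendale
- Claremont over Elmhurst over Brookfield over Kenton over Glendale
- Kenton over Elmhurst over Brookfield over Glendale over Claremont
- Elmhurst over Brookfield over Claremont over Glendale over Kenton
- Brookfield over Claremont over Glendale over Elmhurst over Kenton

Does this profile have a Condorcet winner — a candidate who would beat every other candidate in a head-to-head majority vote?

Yes

Head-to-head results (5 voters total):
Elmhurst vs Claremont: Elmhurst wins 3–2.
Elmhurst vs Kenton: Elmhurst wins 3–2.
Elmhurst vs Glendale: Elmhurst wins 4–1.
Elmhurst vs Brookfield: Elmhurst wins 3–2.
Claremont vs Kenton: Claremont wins 3–2.
Claremont vs Glendale: Claremont wins 4–1.
Claremont vs Brookfield: Brookfield wins 4–1.
Kenton vs Glendale: Kenton wins 3–2.
Kenton vs Brookfield: Brookfield wins 4–1.
Glendale vs Brookfield: Brookfield wins 5–0.
Elmhurst beats each rival — Claremont (3–2), Kenton (3–2), Glendale (4–1), Brookfield (3–2) — so Elmhurst is the Condorcet winner.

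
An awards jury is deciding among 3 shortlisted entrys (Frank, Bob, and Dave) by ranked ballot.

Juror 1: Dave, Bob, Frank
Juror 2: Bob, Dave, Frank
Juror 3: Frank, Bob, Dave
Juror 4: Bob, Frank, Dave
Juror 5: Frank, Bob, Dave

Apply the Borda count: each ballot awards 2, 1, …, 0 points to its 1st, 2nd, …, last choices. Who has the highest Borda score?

Bob

Borda scores:
  Frank: 0 + 0 + 2 + 1 + 2 = 5
  Bob: 1 + 2 + 1 + 2 + 1 = 7
  Dave: 2 + 1 + 0 + 0 + 0 = 3
Bob has the highest total.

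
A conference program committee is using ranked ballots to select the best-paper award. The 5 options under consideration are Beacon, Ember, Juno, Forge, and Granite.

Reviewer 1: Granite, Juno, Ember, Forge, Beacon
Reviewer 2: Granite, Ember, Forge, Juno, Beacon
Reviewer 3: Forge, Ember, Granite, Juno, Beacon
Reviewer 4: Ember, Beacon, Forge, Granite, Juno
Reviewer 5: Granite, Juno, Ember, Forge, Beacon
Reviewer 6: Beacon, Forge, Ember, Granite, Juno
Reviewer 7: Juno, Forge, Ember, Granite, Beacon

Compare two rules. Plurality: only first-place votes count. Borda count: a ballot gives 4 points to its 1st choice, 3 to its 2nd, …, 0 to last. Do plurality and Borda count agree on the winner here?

Plurality first-place counts: Beacon 1, Ember 1, Juno 1, Forge 1, Granite 3 → Granite.
Borda totals: Beacon 7, Ember 18, Juno 12, Forge 16, Granite 17 → Ember.
The two rules disagree: plurality picks Granite, Borda picks Ember.

No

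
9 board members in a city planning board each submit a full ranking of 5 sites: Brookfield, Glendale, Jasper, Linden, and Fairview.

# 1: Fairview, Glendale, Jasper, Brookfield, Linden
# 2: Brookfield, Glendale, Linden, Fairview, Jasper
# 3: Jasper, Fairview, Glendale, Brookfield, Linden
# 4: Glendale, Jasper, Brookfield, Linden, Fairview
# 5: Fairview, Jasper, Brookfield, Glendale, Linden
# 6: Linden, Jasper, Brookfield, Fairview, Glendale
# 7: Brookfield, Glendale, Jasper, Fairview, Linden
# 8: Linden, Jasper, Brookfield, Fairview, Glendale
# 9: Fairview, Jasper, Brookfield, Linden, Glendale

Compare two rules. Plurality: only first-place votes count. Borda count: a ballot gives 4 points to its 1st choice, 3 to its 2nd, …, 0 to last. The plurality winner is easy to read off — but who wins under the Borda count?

Jasper

Plurality first-place counts: Brookfield 2, Glendale 1, Jasper 1, Linden 2, Fairview 3 → Fairview.
Borda totals: Brookfield 20, Glendale 16, Jasper 23, Linden 12, Fairview 19 → Jasper.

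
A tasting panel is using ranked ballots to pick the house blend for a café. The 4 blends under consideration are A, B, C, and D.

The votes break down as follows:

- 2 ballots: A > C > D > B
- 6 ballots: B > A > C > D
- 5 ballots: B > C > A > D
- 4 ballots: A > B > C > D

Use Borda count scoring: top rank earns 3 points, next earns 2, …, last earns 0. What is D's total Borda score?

2

Borda scores:
  A: 2·3 + 6·2 + 5·1 + 4·3 = 35
  B: 2·0 + 6·3 + 5·3 + 4·2 = 41
  C: 2·2 + 6·1 + 5·2 + 4·1 = 24
  D: 2·1 + 6·0 + 5·0 + 4·0 = 2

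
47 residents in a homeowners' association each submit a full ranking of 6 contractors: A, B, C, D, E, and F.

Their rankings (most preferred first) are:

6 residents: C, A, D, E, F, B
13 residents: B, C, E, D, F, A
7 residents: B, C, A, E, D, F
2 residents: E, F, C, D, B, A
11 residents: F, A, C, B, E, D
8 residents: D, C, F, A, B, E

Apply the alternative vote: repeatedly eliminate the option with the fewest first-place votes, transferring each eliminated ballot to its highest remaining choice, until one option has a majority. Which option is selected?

Round 1: B 20, F 11, D 8, C 6, E 2, A 0. A has the fewest and is eliminated.
Round 2: B 20, F 11, D 8, C 6, E 2. E has the fewest and is eliminated.
Round 3: B 20, F 13, D 8, C 6. C has the fewest and is eliminated.
Round 4: B 20, D 14, F 13. F has the fewest and is eliminated.
Round 5: B 31, D 16. B has a majority.

B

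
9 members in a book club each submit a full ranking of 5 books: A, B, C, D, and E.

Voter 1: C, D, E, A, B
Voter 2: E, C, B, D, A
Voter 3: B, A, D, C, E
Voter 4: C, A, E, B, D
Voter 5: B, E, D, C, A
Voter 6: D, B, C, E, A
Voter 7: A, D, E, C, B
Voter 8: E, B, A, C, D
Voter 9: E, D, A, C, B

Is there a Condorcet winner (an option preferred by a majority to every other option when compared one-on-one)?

Yes

Head-to-head results (9 voters total):
A vs B: B wins 5–4.
A vs C: C wins 5–4.
A vs D: D wins 5–4.
A vs E: E wins 6–3.
B vs C: C wins 5–4.
B vs D: B wins 5–4.
B vs E: E wins 6–3.
C vs D: D wins 5–4.
C vs E: E wins 5–4.
D vs E: E wins 5–4.
E beats each rival — A (6–3), B (6–3), C (5–4), D (5–4) — so E is the Condorcet winner.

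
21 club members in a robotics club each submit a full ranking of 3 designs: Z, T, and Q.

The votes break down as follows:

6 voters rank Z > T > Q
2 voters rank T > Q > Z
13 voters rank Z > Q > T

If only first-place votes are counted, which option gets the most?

Z

First-place vote totals:
  Z: 19
  T: 2
  Q: 0
Z has the most first-place votes.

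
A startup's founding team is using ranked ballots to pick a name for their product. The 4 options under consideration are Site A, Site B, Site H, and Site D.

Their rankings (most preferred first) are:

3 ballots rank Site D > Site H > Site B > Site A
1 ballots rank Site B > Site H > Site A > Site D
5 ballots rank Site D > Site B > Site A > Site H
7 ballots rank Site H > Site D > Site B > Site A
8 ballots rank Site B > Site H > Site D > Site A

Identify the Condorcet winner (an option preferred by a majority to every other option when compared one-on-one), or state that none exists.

Head-to-head results (24 voters total):
Site A vs Site B: Site B wins 24–0.
Site A vs Site H: Site H wins 19–5.
Site A vs Site D: Site D wins 23–1.
Site B vs Site H: Site B wins 14–10.
Site B vs Site D: Site D wins 15–9.
Site H vs Site D: Site H wins 16–8.
No candidate beats all others: Site B beats Site H beats Site D beats Site B, a majority cycle.

No Condorcet winner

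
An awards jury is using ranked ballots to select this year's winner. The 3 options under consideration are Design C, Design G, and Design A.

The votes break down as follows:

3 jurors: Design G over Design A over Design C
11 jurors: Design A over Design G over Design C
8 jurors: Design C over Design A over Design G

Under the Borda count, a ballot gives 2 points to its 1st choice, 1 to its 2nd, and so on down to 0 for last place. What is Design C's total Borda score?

Borda scores:
  Design C: 3·0 + 11·0 + 8·2 = 16
  Design G: 3·2 + 11·1 + 8·0 = 17
  Design A: 3·1 + 11·2 + 8·1 = 33

16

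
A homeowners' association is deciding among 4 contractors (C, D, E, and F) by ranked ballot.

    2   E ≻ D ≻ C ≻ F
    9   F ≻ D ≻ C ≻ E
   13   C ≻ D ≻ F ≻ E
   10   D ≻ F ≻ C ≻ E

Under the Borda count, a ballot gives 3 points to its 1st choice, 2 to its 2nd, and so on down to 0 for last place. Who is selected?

Borda scores:
  C: 2·1 + 9·1 + 13·3 + 10·1 = 60
  D: 2·2 + 9·2 + 13·2 + 10·3 = 78
  E: 2·3 + 9·0 + 13·0 + 10·0 = 6
  F: 2·0 + 9·3 + 13·1 + 10·2 = 60
D has the highest total.

D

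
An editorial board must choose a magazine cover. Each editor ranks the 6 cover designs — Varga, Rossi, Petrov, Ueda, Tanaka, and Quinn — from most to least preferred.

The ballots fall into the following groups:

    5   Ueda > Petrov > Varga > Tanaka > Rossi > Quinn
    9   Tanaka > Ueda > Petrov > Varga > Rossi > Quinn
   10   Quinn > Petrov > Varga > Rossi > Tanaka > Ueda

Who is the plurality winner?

Quinn

First-place vote totals:
  Varga: 0
  Rossi: 0
  Petrov: 0
  Ueda: 5
  Tanaka: 9
  Quinn: 10
Quinn has the most first-place votes.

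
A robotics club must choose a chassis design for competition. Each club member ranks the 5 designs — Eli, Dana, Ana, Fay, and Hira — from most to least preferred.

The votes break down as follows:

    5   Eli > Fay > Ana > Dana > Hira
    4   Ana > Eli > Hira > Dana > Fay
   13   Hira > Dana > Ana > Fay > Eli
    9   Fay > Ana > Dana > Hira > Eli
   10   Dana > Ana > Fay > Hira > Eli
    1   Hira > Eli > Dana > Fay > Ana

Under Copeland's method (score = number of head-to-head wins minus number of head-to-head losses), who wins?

Pairwise results:
  Eli vs Dana: Dana wins 32–10.
  Eli vs Ana: Ana wins 36–6.
  Eli vs Fay: Fay wins 32–10.
  Eli vs Hira: Hira wins 33–9.
  Dana vs Ana: Dana wins 24–18.
  Dana vs Fay: Dana wins 28–14.
  Dana vs Hira: Dana wins 24–18.
  Ana vs Fay: Ana wins 27–15.
  Ana vs Hira: Ana wins 28–14.
  Fay vs Hira: Fay wins 24–18.
Copeland scores (wins − losses):
  Eli: 0 − 4 = -4
  Dana: 4 − 0 = 4
  Ana: 3 − 1 = 2
  Fay: 2 − 2 = 0
  Hira: 1 − 3 = -2
Dana has the best Copeland score.

Dana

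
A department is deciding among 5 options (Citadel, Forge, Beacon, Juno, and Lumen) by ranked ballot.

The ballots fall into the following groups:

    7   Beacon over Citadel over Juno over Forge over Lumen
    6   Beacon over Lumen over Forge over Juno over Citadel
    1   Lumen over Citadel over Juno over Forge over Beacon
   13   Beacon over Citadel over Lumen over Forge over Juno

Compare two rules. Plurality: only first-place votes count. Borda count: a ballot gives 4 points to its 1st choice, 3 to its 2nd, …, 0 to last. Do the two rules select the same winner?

Plurality first-place counts: Citadel 0, Forge 0, Beacon 26, Juno 0, Lumen 1 → Beacon.
Borda totals: Citadel 63, Forge 33, Beacon 104, Juno 22, Lumen 48 → Beacon.
The two rules agree on Beacon.

Yes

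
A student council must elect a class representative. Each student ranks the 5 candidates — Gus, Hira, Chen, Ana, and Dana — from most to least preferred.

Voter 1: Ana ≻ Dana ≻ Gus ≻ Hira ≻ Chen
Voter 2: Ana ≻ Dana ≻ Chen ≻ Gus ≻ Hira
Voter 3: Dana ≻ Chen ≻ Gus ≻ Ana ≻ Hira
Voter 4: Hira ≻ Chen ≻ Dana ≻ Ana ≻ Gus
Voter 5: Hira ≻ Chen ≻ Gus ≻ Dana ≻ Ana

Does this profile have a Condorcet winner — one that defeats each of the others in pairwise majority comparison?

Yes

Head-to-head results (5 voters total):
Gus vs Hira: Gus wins 3–2.
Gus vs Chen: Chen wins 4–1.
Gus vs Ana: Ana wins 3–2.
Gus vs Dana: Dana wins 4–1.
Hira vs Chen: Hira wins 3–2.
Hira vs Ana: Ana wins 3–2.
Hira vs Dana: Dana wins 3–2.
Chen vs Ana: Chen wins 3–2.
Chen vs Dana: Dana wins 3–2.
Ana vs Dana: Dana wins 3–2.
Dana beats each rival — Gus (4–1), Hira (3–2), Chen (3–2), Ana (3–2) — so Dana is the Condorcet winner.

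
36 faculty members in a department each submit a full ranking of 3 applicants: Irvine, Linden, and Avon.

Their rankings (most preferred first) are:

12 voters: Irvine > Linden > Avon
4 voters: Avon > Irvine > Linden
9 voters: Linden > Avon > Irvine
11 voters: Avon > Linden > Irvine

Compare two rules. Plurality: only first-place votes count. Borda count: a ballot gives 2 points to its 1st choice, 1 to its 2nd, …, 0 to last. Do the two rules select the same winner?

Plurality first-place counts: Irvine 12, Linden 9, Avon 15 → Avon.
Borda totals: Irvine 28, Linden 41, Avon 39 → Linden.
The two rules disagree: plurality picks Avon, Borda picks Linden.

No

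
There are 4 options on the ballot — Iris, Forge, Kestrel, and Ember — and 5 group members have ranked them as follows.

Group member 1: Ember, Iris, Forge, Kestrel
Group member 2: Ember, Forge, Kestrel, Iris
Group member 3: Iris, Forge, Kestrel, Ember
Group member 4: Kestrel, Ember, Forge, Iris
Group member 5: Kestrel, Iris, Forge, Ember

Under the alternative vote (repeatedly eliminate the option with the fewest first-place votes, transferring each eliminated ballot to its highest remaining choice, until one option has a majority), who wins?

Kestrel

Round 1: Kestrel 2, Ember 2, Iris 1, Forge 0. Forge has the fewest and is eliminated.
Round 2: Kestrel 2, Ember 2, Iris 1. Iris has the fewest and is eliminated.
Round 3: Kestrel 3, Ember 2. Kestrel has a majority.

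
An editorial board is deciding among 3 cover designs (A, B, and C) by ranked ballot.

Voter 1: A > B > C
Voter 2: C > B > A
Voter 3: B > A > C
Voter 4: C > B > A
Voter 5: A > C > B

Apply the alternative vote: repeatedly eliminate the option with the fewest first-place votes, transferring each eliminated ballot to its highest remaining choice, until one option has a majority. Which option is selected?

Round 1: A 2, C 2, B 1. B has the fewest and is eliminated.
Round 2: A 3, C 2. A has a majority.

A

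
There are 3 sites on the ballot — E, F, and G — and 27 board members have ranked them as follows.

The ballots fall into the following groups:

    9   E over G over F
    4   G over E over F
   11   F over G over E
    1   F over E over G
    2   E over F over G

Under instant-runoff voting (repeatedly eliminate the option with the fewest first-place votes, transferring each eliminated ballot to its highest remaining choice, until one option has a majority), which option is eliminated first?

Round 1: F 12, E 11, G 4. G has the fewest and is eliminated.
Round 2: E 15, F 12. E has a majority.

G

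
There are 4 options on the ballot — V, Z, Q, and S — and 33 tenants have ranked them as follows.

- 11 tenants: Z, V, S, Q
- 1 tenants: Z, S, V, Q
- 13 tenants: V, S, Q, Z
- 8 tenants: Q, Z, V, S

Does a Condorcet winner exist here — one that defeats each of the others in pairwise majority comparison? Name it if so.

No Condorcet winner

Head-to-head results (33 voters total):
V vs Z: Z wins 20–13.
V vs Q: V wins 25–8.
V vs S: V wins 32–1.
Z vs Q: Q wins 21–12.
Z vs S: Z wins 20–13.
Q vs S: S wins 25–8.
No candidate beats all others: V beats Q beats Z beats V, a majority cycle.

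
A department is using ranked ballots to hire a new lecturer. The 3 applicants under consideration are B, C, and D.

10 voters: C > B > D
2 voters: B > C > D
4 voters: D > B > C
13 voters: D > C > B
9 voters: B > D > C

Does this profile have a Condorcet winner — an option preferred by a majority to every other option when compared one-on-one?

No

Head-to-head results (38 voters total):
B vs C: C wins 23–15.
B vs D: B wins 21–17.
C vs D: D wins 26–12.
No candidate beats all others: B beats D beats C beats B, a majority cycle.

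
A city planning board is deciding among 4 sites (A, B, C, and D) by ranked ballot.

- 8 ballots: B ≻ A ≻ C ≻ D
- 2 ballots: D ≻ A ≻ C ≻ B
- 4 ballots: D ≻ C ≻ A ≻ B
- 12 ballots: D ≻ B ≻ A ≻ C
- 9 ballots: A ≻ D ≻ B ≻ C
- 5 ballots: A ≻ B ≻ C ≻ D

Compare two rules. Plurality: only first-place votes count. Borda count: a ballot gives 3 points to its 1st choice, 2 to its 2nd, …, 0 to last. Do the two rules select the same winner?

Plurality first-place counts: A 14, B 8, C 0, D 18 → D.
Borda totals: A 78, B 67, C 23, D 72 → A.
The two rules disagree: plurality picks D, Borda picks A.

No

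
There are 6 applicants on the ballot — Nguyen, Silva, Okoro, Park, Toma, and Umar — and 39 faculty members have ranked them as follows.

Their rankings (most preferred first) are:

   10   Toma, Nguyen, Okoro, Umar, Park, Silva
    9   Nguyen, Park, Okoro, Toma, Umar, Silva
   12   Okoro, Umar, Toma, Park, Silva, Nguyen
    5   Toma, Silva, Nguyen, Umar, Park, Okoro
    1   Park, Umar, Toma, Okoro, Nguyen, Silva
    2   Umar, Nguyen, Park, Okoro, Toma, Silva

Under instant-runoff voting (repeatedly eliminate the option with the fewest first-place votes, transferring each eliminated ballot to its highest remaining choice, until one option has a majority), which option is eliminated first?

Round 1: Toma 15, Okoro 12, Nguyen 9, Umar 2, Park 1, Silva 0. Silva has the fewest and is eliminated.
Round 2: Toma 15, Okoro 12, Nguyen 9, Umar 2, Park 1. Park has the fewest and is eliminated.
Round 3: Toma 15, Okoro 12, Nguyen 9, Umar 3. Umar has the fewest and is eliminated.
Round 4: Toma 16, Okoro 12, Nguyen 11. Nguyen has the fewest and is eliminated.
Round 5: Okoro 23, Toma 16. Okoro has a majority.

Silva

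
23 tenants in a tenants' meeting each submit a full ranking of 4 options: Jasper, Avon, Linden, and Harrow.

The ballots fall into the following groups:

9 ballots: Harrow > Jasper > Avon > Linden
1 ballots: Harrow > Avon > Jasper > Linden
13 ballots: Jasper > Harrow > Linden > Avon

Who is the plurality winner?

First-place vote totals:
  Jasper: 13
  Avon: 0
  Linden: 0
  Harrow: 10
Jasper has the most first-place votes.

Jasper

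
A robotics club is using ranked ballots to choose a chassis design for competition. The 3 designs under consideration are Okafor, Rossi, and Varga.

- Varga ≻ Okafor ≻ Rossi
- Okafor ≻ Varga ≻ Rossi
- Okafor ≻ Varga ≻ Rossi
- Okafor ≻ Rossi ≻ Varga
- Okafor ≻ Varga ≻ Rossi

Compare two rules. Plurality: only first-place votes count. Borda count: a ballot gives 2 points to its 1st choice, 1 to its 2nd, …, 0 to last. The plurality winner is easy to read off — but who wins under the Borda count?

Plurality first-place counts: Okafor 4, Rossi 0, Varga 1 → Okafor.
Borda totals: Okafor 9, Rossi 1, Varga 5 → Okafor.

Okafor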